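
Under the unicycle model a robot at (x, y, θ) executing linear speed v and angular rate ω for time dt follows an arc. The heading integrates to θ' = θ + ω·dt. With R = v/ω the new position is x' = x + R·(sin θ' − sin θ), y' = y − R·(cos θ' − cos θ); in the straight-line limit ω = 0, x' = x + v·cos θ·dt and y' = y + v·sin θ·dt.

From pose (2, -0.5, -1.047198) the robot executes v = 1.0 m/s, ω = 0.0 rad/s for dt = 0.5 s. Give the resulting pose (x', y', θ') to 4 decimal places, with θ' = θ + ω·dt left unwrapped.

(2.2500, -0.9330, -1.0472)

θ' = -1.0472 + 0.0·0.5 = -1.0472
ω = 0 → straight: x' = 2 + 1.0·cos(-1.0472)·0.5 = 2.2500
y' = -0.5 + 1.0·sin(-1.0472)·0.5 = -0.9330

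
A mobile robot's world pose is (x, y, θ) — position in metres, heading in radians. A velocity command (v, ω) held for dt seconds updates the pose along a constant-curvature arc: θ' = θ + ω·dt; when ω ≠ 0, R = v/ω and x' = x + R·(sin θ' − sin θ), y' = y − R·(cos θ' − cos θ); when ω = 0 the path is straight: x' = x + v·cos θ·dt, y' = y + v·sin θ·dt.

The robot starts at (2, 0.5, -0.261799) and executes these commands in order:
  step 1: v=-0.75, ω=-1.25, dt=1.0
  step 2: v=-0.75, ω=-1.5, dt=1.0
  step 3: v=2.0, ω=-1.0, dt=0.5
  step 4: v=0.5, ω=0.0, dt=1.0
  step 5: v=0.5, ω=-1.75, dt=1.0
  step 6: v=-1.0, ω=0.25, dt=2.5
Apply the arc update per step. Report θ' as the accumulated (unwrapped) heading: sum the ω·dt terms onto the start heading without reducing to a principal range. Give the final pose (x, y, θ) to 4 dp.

step 1: θ'=-1.5118 (R=0.6000) → pose (1.5563, 1.0442, -1.5118)
step 2: θ'=-3.0118 (R=0.5000) → pose (1.9908, 1.5695, -3.0118)
step 3: θ'=-3.5118 (R=-2.0000) → pose (1.0083, 1.6881, -3.5118)
step 4: θ'=-3.5118 (straight) → pose (0.5421, 1.8690, -3.5118)
step 5: θ'=-5.2618 (R=-0.2857) → pose (0.4019, 2.2846, -5.2618)
step 6: θ'=-4.6368 (R=-4.0000) → pose (-0.1754, -0.1062, -4.6368)

(-0.1754, -0.1062, -4.6368)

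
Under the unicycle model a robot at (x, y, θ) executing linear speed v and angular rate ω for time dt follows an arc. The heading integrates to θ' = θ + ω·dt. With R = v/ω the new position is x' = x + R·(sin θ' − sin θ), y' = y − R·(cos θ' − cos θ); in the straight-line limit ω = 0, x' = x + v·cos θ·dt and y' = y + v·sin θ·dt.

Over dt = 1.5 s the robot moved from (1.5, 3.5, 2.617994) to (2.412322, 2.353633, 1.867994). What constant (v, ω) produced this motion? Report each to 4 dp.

v = -1.0000, ω = -0.5000

Δθ = 1.867994 − 2.617994 = -0.750000
ω = Δθ/dt = -0.750000/1.5 = -0.5000
R = −Δy/(cos θ' − cos θ) = 2.0000
v = R·ω = 2.0000·-0.5000 = -1.0000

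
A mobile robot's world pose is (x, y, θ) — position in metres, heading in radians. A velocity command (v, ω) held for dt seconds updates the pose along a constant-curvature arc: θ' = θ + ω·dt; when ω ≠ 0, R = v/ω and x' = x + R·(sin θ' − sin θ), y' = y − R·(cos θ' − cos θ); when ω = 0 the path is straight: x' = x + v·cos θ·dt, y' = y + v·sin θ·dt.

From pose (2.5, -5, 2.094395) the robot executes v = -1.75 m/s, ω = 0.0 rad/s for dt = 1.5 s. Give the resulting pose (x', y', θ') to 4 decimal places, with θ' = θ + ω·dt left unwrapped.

θ' = 2.0944 + 0.0·1.5 = 2.0944
ω = 0 → straight: x' = 2.5 + -1.75·cos(2.0944)·1.5 = 3.8125
y' = -5 + -1.75·sin(2.0944)·1.5 = -7.2733

(3.8125, -7.2733, 2.0944)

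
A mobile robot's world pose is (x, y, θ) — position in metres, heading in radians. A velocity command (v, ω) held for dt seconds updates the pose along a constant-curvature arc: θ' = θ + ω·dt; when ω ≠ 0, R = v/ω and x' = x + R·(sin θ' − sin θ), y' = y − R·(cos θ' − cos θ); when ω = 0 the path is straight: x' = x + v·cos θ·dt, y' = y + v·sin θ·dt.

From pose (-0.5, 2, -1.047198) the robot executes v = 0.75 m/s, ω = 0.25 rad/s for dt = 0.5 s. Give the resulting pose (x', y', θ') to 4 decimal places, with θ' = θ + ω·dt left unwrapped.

θ' = -1.0472 + 0.25·0.5 = -0.9222
R = v/ω = 0.75/0.25 = 3.0000
x' = -0.5 + 3.0000·(sin -0.9222 − sin -1.0472) = -0.2927
y' = 2 − 3.0000·(cos -0.9222 − cos -1.0472) = 1.6878

(-0.2927, 1.6878, -0.9222)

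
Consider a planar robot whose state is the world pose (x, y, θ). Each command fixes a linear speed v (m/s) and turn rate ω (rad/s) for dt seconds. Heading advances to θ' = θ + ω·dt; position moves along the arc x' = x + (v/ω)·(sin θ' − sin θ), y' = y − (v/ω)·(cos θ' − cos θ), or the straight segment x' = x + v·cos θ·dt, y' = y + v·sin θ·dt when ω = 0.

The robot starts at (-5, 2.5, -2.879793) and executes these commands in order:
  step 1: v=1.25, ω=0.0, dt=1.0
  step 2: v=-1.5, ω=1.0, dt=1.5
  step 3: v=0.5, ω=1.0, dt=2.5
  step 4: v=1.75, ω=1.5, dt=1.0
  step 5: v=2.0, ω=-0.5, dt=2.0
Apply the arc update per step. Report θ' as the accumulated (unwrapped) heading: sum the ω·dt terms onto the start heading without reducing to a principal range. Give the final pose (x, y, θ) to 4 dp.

step 1: θ'=-2.8798 (straight) → pose (-6.2074, 2.1765, -2.8798)
step 2: θ'=-1.3798 (R=-1.5000) → pose (-5.1229, 3.9101, -1.3798)
step 3: θ'=1.1202 (R=0.5000) → pose (-4.1819, 3.7873, 1.1202)
step 4: θ'=2.6202 (R=1.1667) → pose (-4.6510, 5.3070, 2.6202)
step 5: θ'=1.6202 (R=-4.0000) → pose (-6.6538, 8.5780, 1.6202)

(-6.6538, 8.5780, 1.6202)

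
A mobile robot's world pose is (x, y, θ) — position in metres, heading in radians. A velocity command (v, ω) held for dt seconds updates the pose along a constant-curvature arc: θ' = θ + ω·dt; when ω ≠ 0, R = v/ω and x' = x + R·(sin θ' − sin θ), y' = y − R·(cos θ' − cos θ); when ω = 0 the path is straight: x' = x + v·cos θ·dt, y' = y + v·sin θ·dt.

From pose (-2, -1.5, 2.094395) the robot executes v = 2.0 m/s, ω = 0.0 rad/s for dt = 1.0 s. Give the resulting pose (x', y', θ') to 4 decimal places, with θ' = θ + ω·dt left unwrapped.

θ' = 2.0944 + 0.0·1.0 = 2.0944
ω = 0 → straight: x' = -2 + 2.0·cos(2.0944)·1.0 = -3.0000
y' = -1.5 + 2.0·sin(2.0944)·1.0 = 0.2321

(-3.0000, 0.2321, 2.0944)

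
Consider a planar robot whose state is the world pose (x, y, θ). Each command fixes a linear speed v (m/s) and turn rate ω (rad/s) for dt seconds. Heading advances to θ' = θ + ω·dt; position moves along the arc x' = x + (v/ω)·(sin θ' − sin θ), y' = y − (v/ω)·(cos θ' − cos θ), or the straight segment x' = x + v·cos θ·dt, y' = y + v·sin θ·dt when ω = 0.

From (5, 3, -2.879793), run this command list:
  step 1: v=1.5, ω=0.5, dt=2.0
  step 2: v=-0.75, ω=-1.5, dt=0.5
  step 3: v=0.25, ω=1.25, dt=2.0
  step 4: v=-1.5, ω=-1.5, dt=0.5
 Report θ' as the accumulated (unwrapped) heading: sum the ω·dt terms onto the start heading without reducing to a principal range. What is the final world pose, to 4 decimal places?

step 1: θ'=-1.8798 (R=3.0000) → pose (2.9185, 1.0145, -1.8798)
step 2: θ'=-2.6298 (R=0.5000) → pose (3.1500, 1.2984, -2.6298)
step 3: θ'=-0.1298 (R=0.2000) → pose (3.2221, 0.9257, -0.1298)
step 4: θ'=-0.8798 (R=1.0000) → pose (2.5809, 1.2800, -0.8798)

(2.5809, 1.2800, -0.8798)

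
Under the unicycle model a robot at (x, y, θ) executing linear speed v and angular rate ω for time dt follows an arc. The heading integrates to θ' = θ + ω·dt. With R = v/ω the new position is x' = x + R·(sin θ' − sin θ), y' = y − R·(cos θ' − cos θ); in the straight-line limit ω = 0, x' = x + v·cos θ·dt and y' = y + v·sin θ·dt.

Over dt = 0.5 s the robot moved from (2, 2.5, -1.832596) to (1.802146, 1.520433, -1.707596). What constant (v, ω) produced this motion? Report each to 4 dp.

v = 2.0000, ω = 0.2500

Δθ = -1.707596 − -1.832596 = 0.125000
ω = Δθ/dt = 0.125000/0.5 = 0.2500
R = −Δy/(cos θ' − cos θ) = 8.0000
v = R·ω = 8.0000·0.2500 = 2.0000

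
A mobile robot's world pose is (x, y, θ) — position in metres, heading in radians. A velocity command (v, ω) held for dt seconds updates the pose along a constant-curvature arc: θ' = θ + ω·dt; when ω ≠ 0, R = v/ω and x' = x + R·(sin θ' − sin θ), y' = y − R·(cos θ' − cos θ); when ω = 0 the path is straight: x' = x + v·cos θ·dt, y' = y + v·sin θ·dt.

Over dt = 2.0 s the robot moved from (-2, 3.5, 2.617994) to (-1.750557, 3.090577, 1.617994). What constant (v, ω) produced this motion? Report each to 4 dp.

v = -0.2500, ω = -0.5000

Δθ = 1.617994 − 2.617994 = -1.000000
ω = Δθ/dt = -1.000000/2.0 = -0.5000
R = −Δy/(cos θ' − cos θ) = 0.5000
v = R·ω = 0.5000·-0.5000 = -0.2500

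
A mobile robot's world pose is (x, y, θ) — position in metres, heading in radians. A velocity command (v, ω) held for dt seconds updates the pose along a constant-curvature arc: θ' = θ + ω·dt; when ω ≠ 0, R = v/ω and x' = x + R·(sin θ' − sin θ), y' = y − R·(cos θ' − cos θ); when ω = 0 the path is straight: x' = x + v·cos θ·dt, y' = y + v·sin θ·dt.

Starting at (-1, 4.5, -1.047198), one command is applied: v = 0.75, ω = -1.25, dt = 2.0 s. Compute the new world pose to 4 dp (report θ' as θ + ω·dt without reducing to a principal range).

(-1.7564, 3.6487, -3.5472)

θ' = -1.0472 + -1.25·2.0 = -3.5472
R = v/ω = 0.75/-1.25 = -0.6000
x' = -1 + -0.6000·(sin -3.5472 − sin -1.0472) = -1.7564
y' = 4.5 − -0.6000·(cos -3.5472 − cos -1.0472) = 3.6487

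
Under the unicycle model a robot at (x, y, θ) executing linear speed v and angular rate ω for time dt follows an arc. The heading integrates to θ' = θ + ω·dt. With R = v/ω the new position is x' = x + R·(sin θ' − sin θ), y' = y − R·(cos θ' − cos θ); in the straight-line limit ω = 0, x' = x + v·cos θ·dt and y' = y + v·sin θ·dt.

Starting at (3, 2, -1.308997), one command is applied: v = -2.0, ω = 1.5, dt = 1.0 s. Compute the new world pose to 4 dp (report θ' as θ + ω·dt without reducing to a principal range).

(1.4590, 2.9640, 0.1910)

θ' = -1.3090 + 1.5·1.0 = 0.1910
R = v/ω = -2.0/1.5 = -1.3333
x' = 3 + -1.3333·(sin 0.1910 − sin -1.3090) = 1.4590
y' = 2 − -1.3333·(cos 0.1910 − cos -1.3090) = 2.9640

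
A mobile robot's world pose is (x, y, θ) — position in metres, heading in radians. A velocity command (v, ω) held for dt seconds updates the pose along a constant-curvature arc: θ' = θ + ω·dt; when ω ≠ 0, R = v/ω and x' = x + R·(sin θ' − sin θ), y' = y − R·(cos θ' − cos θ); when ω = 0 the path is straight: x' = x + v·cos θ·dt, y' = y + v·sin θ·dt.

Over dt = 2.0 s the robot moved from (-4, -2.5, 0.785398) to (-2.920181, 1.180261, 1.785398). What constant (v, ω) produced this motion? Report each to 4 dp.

v = 2.0000, ω = 0.5000

Δθ = 1.785398 − 0.785398 = 1.000000
ω = Δθ/dt = 1.000000/2.0 = 0.5000
R = −Δy/(cos θ' − cos θ) = 4.0000
v = R·ω = 4.0000·0.5000 = 2.0000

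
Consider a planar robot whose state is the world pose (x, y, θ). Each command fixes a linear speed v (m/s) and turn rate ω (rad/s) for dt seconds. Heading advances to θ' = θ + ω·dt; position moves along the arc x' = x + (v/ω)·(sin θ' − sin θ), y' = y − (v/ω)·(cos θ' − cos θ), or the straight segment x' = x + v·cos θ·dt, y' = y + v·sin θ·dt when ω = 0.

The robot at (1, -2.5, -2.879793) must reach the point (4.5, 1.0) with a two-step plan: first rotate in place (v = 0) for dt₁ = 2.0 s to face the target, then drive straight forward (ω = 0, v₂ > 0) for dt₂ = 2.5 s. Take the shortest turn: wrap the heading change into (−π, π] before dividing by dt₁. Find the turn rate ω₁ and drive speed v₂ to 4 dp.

ω₁ = -1.3090, v₂ = 1.9799

heading to target = atan2(1−-2.5, 4.5−1) = 0.7854
Δθ = wrap(0.7854 − -2.8798) = -2.6180; ω₁ = Δθ/dt₁ = -1.3090
distance = √((4.5−1)² + (1−-2.5)²) = 4.9497; v₂ = distance/dt₂ = 1.9799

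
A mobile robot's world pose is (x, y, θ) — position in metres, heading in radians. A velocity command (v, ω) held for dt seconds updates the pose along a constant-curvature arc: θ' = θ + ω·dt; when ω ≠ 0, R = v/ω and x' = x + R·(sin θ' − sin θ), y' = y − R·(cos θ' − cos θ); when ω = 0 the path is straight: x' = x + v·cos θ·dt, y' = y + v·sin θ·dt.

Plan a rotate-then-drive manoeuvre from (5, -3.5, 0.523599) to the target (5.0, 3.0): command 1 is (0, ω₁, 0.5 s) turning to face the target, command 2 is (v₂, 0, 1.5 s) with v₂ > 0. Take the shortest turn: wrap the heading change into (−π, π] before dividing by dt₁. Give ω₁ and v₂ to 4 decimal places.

heading to target = atan2(3−-3.5, 5−5) = 1.5708
Δθ = wrap(1.5708 − 0.5236) = 1.0472; ω₁ = Δθ/dt₁ = 2.0944
distance = √((5−5)² + (3−-3.5)²) = 6.5000; v₂ = distance/dt₂ = 4.3333

ω₁ = 2.0944, v₂ = 4.3333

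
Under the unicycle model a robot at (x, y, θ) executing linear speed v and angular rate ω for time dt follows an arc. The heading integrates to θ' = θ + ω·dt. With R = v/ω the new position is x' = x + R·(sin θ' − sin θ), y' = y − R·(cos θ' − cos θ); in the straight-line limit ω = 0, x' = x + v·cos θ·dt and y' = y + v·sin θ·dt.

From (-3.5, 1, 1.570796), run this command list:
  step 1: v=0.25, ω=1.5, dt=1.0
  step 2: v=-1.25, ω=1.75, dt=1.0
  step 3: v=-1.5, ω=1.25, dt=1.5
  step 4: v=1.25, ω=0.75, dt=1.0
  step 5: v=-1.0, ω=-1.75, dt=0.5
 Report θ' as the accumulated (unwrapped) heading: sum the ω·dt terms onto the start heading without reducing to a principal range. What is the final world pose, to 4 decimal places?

(-4.0694, 3.4696, 6.5708)

step 1: θ'=3.0708 (R=0.1667) → pose (-3.6549, 1.1662, 3.0708)
step 2: θ'=4.8208 (R=-0.7143) → pose (-2.8943, 1.9560, 4.8208)
step 3: θ'=6.6958 (R=-1.2000) → pose (-4.5684, 2.9255, 6.6958)
step 4: θ'=7.4458 (R=1.6667) → pose (-3.7070, 3.7907, 7.4458)
step 5: θ'=6.5708 (R=0.5714) → pose (-4.0694, 3.4696, 6.5708)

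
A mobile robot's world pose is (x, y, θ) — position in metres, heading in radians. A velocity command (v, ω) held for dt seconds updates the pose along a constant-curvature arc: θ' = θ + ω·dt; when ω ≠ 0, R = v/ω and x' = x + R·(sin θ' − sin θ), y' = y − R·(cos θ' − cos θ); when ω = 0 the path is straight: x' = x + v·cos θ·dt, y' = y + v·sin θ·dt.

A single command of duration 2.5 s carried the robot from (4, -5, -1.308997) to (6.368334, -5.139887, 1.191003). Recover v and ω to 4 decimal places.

Δθ = 1.191003 − -1.308997 = 2.500000
ω = Δθ/dt = 2.500000/2.5 = 1.0000
R = Δx/(sin θ' − sin θ) = 1.2500
v = R·ω = 1.2500·1.0000 = 1.2500

v = 1.2500, ω = 1.0000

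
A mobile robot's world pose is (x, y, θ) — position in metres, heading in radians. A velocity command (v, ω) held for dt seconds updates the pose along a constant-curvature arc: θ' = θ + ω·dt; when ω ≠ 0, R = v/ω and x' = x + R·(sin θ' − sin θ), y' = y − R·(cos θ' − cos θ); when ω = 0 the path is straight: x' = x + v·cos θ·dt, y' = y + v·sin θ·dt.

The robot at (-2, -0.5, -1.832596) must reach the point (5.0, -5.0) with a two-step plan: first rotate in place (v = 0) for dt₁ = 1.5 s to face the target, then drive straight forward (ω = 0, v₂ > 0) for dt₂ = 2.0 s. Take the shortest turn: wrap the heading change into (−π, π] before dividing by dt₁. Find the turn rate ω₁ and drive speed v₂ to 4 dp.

ω₁ = 0.8408, v₂ = 4.1608

heading to target = atan2(-5−-0.5, 5−-2) = -0.5713
Δθ = wrap(-0.5713 − -1.8326) = 1.2613; ω₁ = Δθ/dt₁ = 0.8408
distance = √((5−-2)² + (-5−-0.5)²) = 8.3217; v₂ = distance/dt₂ = 4.1608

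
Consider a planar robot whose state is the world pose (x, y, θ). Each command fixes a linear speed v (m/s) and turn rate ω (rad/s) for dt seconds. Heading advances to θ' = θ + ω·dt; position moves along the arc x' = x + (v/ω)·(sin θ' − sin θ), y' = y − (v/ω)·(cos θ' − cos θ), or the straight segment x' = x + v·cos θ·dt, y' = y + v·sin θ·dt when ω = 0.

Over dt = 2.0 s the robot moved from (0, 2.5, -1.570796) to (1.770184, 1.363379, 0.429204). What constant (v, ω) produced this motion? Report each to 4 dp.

Δθ = 0.429204 − -1.570796 = 2.000000
ω = Δθ/dt = 2.000000/2.0 = 1.0000
R = Δx/(sin θ' − sin θ) = 1.2500
v = R·ω = 1.2500·1.0000 = 1.2500

v = 1.2500, ω = 1.0000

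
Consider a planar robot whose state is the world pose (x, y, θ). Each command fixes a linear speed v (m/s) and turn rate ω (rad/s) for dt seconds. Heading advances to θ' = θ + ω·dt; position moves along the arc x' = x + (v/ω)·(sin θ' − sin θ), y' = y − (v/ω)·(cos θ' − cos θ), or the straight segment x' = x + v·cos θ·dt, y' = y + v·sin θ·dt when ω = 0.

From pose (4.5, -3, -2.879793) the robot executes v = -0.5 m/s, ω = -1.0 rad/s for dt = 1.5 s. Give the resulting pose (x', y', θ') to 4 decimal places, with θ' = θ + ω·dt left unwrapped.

(5.1020, -3.3197, -4.3798)

θ' = -2.8798 + -1.0·1.5 = -4.3798
R = v/ω = -0.5/-1.0 = 0.5000
x' = 4.5 + 0.5000·(sin -4.3798 − sin -2.8798) = 5.1020
y' = -3 − 0.5000·(cos -4.3798 − cos -2.8798) = -3.3197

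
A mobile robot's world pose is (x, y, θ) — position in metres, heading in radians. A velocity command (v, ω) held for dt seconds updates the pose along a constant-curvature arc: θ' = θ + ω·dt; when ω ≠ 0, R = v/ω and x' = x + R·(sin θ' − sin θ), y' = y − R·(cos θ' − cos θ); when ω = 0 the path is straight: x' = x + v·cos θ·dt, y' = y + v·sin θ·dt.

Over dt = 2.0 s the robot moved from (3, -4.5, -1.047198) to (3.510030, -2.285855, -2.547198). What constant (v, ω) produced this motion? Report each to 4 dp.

Δθ = -2.547198 − -1.047198 = -1.500000
ω = Δθ/dt = -1.500000/2.0 = -0.7500
R = −Δy/(cos θ' − cos θ) = 1.6667
v = R·ω = 1.6667·-0.7500 = -1.2500

v = -1.2500, ω = -0.7500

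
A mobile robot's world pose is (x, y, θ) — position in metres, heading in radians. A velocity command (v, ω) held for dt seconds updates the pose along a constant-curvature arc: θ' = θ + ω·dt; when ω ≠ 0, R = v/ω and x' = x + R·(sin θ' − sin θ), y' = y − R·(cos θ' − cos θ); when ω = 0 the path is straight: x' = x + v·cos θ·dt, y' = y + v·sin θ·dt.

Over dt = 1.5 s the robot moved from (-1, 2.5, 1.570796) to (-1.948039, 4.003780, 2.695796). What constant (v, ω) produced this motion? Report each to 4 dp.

Δθ = 2.695796 − 1.570796 = 1.125000
ω = Δθ/dt = 1.125000/1.5 = 0.7500
R = −Δy/(cos θ' − cos θ) = 1.6667
v = R·ω = 1.6667·0.7500 = 1.2500

v = 1.2500, ω = 0.7500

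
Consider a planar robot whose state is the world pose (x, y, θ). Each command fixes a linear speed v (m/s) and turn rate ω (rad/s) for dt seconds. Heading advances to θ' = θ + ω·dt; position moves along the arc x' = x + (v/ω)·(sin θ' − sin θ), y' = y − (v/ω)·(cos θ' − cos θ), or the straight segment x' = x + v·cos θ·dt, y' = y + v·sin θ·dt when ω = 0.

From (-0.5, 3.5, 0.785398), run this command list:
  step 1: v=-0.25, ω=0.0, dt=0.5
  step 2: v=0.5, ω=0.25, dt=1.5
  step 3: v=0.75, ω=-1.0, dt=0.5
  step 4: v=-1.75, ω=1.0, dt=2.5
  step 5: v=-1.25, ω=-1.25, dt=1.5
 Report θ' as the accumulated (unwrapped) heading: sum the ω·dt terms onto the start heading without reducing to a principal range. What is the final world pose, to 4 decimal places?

step 1: θ'=0.7854 (straight) → pose (-0.5884, 3.4116, 0.7854)
step 2: θ'=1.1604 (R=2.0000) → pose (-0.1687, 4.0279, 1.1604)
step 3: θ'=0.6604 (R=-0.7500) → pose (0.0590, 4.3210, 0.6604)
step 4: θ'=3.1604 (R=-1.7500) → pose (1.1654, 1.1892, 3.1604)
step 5: θ'=1.2854 (R=1.0000) → pose (2.1437, -0.0922, 1.2854)

(2.1437, -0.0922, 1.2854)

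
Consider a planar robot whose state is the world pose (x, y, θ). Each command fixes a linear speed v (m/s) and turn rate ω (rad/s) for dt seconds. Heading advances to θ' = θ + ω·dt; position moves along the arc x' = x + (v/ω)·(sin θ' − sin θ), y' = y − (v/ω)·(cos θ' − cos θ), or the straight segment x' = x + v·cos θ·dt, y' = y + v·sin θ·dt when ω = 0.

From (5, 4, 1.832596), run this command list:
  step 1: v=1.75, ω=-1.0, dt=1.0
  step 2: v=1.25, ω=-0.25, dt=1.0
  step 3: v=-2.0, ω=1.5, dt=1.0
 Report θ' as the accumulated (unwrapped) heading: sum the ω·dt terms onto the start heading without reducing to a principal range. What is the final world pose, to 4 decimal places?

(5.9145, 4.6746, 2.0826)

step 1: θ'=0.8326 (R=-1.7500) → pose (5.3959, 5.6306, 0.8326)
step 2: θ'=0.5826 (R=-5.0000) → pose (6.3434, 6.4410, 0.5826)
step 3: θ'=2.0826 (R=-1.3333) → pose (5.9145, 4.6746, 2.0826)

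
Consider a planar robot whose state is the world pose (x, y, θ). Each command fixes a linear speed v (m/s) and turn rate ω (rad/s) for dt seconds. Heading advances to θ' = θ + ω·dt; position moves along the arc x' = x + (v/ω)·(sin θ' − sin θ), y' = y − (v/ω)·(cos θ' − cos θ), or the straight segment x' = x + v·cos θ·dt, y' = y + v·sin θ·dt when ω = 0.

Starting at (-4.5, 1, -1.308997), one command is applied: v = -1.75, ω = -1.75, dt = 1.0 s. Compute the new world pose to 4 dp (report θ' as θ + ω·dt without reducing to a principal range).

(-3.6166, 2.2554, -3.0590)

θ' = -1.3090 + -1.75·1.0 = -3.0590
R = v/ω = -1.75/-1.75 = 1.0000
x' = -4.5 + 1.0000·(sin -3.0590 − sin -1.3090) = -3.6166
y' = 1 − 1.0000·(cos -3.0590 − cos -1.3090) = 2.2554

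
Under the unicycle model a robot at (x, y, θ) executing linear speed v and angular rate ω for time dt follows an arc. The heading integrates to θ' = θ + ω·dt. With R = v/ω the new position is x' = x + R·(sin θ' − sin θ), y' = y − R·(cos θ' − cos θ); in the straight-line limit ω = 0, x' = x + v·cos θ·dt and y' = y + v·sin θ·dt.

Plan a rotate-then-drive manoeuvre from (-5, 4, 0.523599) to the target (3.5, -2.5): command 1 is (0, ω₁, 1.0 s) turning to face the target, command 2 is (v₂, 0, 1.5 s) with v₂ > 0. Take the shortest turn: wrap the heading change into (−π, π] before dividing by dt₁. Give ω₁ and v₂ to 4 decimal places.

heading to target = atan2(-2.5−4, 3.5−-5) = -0.6528
Δθ = wrap(-0.6528 − 0.5236) = -1.1764; ω₁ = Δθ/dt₁ = -1.1764
distance = √((3.5−-5)² + (-2.5−4)²) = 10.7005; v₂ = distance/dt₂ = 7.1336

ω₁ = -1.1764, v₂ = 7.1336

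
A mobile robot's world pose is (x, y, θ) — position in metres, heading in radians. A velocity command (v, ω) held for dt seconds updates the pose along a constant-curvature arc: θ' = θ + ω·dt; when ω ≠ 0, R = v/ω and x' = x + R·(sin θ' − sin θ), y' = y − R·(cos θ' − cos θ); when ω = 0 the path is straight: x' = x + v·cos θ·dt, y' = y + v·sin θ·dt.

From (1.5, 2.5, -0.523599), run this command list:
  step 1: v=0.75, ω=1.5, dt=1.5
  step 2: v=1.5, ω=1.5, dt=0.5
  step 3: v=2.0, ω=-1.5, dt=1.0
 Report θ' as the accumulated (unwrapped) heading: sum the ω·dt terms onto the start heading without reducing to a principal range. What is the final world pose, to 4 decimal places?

step 1: θ'=1.7264 (R=0.5000) → pose (2.2440, 3.0105, 1.7264)
step 2: θ'=2.4764 (R=1.0000) → pose (1.8733, 3.6423, 2.4764)
step 3: θ'=0.9764 (R=-1.3333) → pose (1.5915, 5.4381, 0.9764)

(1.5915, 5.4381, 0.9764)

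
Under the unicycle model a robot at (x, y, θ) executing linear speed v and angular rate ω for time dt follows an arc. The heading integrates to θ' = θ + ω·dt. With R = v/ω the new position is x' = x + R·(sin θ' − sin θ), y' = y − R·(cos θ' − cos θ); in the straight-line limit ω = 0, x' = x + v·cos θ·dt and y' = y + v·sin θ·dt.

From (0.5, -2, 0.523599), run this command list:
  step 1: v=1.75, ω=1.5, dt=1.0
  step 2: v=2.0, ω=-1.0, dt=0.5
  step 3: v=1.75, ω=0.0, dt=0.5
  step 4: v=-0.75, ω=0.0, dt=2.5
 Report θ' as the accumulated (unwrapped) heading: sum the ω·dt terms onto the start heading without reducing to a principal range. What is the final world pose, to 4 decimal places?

(0.7193, -0.5088, 1.5236)

step 1: θ'=2.0236 (R=1.1667) → pose (0.9658, -0.4792, 2.0236)
step 2: θ'=1.5236 (R=-2.0000) → pose (0.7664, 0.4901, 1.5236)
step 3: θ'=1.5236 (straight) → pose (0.8077, 1.3641, 1.5236)
step 4: θ'=1.5236 (straight) → pose (0.7193, -0.5088, 1.5236)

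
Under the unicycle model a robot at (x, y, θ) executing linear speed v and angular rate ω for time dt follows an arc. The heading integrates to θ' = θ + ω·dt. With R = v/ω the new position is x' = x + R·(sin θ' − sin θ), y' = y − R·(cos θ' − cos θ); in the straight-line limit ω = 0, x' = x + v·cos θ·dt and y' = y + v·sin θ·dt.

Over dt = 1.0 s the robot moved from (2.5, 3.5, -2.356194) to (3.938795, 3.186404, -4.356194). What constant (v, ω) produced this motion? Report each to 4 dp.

Δθ = -4.356194 − -2.356194 = -2.000000
ω = Δθ/dt = -2.000000/1.0 = -2.0000
R = Δx/(sin θ' − sin θ) = 0.8750
v = R·ω = 0.8750·-2.0000 = -1.7500

v = -1.7500, ω = -2.0000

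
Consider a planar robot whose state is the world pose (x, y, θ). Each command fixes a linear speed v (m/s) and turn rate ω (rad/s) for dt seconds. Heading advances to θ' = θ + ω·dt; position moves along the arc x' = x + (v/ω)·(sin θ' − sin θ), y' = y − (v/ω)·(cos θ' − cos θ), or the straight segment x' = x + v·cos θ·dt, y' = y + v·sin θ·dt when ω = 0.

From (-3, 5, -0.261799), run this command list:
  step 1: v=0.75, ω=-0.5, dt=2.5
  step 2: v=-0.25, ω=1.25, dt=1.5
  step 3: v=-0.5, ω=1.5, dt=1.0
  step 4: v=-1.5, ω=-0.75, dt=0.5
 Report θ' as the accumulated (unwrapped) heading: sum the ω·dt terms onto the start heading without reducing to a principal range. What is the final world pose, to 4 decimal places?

(-2.2842, 2.6655, 1.4882)

step 1: θ'=-1.5118 (R=-1.5000) → pose (-1.8908, 3.6396, -1.5118)
step 2: θ'=0.3632 (R=-0.2000) → pose (-2.1615, 3.8147, 0.3632)
step 3: θ'=1.8632 (R=-0.3333) → pose (-2.3623, 3.4070, 1.8632)
step 4: θ'=1.4882 (R=2.0000) → pose (-2.2842, 2.6655, 1.4882)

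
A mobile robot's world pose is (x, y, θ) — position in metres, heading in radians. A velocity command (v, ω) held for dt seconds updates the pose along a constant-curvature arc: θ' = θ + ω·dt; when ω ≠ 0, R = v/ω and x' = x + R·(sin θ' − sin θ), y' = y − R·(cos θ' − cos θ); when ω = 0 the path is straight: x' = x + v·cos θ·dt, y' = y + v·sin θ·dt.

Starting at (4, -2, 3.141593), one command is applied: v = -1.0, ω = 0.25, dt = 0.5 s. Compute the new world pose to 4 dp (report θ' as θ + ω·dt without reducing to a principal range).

(4.4987, -1.9688, 3.2666)

θ' = 3.1416 + 0.25·0.5 = 3.2666
R = v/ω = -1.0/0.25 = -4.0000
x' = 4 + -4.0000·(sin 3.2666 − sin 3.1416) = 4.4987
y' = -2 − -4.0000·(cos 3.2666 − cos 3.1416) = -1.9688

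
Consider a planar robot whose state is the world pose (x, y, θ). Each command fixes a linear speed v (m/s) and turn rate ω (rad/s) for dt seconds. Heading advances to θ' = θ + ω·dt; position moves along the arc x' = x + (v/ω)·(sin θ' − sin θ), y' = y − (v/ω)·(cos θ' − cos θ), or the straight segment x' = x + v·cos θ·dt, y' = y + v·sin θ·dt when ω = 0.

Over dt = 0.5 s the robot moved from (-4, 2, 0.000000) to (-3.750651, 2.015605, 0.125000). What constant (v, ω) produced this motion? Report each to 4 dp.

Δθ = 0.125000 − 0.000000 = 0.125000
ω = Δθ/dt = 0.125000/0.5 = 0.2500
R = Δx/(sin θ' − sin θ) = 2.0000
v = R·ω = 2.0000·0.2500 = 0.5000

v = 0.5000, ω = 0.2500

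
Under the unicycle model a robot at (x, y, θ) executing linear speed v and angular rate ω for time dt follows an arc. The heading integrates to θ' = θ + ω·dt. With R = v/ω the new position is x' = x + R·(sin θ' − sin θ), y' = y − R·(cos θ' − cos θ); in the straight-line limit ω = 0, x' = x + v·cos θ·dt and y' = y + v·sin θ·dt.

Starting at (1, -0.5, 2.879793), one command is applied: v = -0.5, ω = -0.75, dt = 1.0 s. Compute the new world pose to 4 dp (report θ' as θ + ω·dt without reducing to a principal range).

(1.3926, -0.7904, 2.1298)

θ' = 2.8798 + -0.75·1.0 = 2.1298
R = v/ω = -0.5/-0.75 = 0.6667
x' = 1 + 0.6667·(sin 2.1298 − sin 2.8798) = 1.3926
y' = -0.5 − 0.6667·(cos 2.1298 − cos 2.8798) = -0.7904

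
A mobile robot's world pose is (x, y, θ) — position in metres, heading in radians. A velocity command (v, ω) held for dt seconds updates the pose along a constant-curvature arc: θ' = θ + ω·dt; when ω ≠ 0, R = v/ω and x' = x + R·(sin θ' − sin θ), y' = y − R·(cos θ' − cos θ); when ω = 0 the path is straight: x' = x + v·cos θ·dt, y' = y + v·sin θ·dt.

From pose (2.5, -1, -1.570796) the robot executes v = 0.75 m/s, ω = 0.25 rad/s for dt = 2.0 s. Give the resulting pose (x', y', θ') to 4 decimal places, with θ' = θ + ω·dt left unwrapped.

(2.8673, -2.4383, -1.0708)

θ' = -1.5708 + 0.25·2.0 = -1.0708
R = v/ω = 0.75/0.25 = 3.0000
x' = 2.5 + 3.0000·(sin -1.0708 − sin -1.5708) = 2.8673
y' = -1 − 3.0000·(cos -1.0708 − cos -1.5708) = -2.4383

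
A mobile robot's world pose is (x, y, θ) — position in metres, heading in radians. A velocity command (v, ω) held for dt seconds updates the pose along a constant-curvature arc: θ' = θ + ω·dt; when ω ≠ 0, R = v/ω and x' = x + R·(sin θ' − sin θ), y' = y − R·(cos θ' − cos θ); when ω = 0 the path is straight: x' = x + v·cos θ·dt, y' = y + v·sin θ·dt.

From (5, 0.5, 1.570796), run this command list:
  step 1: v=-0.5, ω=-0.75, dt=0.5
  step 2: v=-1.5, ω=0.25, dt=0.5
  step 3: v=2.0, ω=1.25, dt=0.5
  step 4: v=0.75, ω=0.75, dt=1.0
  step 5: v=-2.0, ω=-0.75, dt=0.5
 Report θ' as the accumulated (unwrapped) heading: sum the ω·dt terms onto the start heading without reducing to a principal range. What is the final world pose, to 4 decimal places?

(4.9638, 0.4721, 2.3208)

step 1: θ'=1.1958 (R=0.6667) → pose (4.9537, 0.2558, 1.1958)
step 2: θ'=1.3208 (R=-6.0000) → pose (4.7232, -0.4574, 1.3208)
step 3: θ'=1.9458 (R=1.6000) → pose (4.6618, 0.5245, 1.9458)
step 4: θ'=2.6958 (R=1.0000) → pose (4.1625, 1.0605, 2.6958)
step 5: θ'=2.3208 (R=2.6667) → pose (4.9638, 0.4721, 2.3208)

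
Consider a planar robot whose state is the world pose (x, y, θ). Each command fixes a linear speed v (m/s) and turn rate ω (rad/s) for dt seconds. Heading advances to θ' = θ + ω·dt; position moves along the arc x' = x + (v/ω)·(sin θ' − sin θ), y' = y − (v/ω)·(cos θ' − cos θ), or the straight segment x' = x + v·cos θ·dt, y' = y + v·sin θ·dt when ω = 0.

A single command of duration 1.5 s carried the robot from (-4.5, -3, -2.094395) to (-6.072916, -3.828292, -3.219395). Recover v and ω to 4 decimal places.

v = 1.2500, ω = -0.7500

Δθ = -3.219395 − -2.094395 = -1.125000
ω = Δθ/dt = -1.125000/1.5 = -0.7500
R = Δx/(sin θ' − sin θ) = -1.6667
v = R·ω = -1.6667·-0.7500 = 1.2500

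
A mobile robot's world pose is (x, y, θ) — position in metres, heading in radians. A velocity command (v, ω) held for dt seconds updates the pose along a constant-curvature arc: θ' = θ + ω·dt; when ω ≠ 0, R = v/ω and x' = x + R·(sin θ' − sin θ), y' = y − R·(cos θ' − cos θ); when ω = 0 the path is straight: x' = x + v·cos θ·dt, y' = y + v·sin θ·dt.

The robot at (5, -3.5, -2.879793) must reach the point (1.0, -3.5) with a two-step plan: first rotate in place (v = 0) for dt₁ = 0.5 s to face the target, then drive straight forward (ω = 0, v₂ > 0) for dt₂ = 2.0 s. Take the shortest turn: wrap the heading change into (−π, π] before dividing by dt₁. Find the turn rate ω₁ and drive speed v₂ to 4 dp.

ω₁ = -0.5236, v₂ = 2.0000

heading to target = atan2(-3.5−-3.5, 1−5) = 3.1416
Δθ = wrap(3.1416 − -2.8798) = -0.2618; ω₁ = Δθ/dt₁ = -0.5236
distance = √((1−5)² + (-3.5−-3.5)²) = 4.0000; v₂ = distance/dt₂ = 2.0000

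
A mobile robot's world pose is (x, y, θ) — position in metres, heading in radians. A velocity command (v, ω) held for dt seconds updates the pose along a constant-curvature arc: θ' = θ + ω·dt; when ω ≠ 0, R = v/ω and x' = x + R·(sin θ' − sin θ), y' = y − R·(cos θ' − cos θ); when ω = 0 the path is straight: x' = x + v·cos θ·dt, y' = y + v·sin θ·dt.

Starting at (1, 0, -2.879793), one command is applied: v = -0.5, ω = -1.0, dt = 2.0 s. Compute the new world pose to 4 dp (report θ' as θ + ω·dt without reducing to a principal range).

(1.6224, -0.5663, -4.8798)

θ' = -2.8798 + -1.0·2.0 = -4.8798
R = v/ω = -0.5/-1.0 = 0.5000
x' = 1 + 0.5000·(sin -4.8798 − sin -2.8798) = 1.6224
y' = 0 − 0.5000·(cos -4.8798 − cos -2.8798) = -0.5663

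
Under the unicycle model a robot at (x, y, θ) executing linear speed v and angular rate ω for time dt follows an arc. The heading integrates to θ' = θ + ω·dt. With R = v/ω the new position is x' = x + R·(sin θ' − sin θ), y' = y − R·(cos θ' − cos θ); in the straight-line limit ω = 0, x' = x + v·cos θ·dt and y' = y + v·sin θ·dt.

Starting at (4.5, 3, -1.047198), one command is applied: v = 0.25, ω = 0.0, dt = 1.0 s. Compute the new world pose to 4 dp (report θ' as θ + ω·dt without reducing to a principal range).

θ' = -1.0472 + 0.0·1.0 = -1.0472
ω = 0 → straight: x' = 4.5 + 0.25·cos(-1.0472)·1.0 = 4.6250
y' = 3 + 0.25·sin(-1.0472)·1.0 = 2.7835

(4.6250, 2.7835, -1.0472)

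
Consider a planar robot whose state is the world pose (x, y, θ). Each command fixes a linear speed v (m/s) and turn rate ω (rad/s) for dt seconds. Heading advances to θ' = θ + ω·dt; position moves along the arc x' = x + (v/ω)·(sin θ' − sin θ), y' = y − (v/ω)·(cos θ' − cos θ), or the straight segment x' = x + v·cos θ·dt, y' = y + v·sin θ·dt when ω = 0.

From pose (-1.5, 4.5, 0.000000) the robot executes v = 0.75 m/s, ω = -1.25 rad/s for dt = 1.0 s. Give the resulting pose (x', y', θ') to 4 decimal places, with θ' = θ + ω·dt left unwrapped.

θ' = 0.0000 + -1.25·1.0 = -1.2500
R = v/ω = 0.75/-1.25 = -0.6000
x' = -1.5 + -0.6000·(sin -1.2500 − sin 0.0000) = -0.9306
y' = 4.5 − -0.6000·(cos -1.2500 − cos 0.0000) = 4.0892

(-0.9306, 4.0892, -1.2500)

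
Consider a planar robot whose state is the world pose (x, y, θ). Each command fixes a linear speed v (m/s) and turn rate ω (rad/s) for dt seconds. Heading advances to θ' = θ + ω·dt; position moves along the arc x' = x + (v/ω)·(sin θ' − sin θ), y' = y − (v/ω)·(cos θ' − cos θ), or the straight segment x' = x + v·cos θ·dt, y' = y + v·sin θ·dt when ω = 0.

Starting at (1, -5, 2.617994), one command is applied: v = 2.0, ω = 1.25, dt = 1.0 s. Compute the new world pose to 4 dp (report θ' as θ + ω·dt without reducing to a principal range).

(-0.8627, -5.1895, 3.8680)

θ' = 2.6180 + 1.25·1.0 = 3.8680
R = v/ω = 2.0/1.25 = 1.6000
x' = 1 + 1.6000·(sin 3.8680 − sin 2.6180) = -0.8627
y' = -5 − 1.6000·(cos 3.8680 − cos 2.6180) = -5.1895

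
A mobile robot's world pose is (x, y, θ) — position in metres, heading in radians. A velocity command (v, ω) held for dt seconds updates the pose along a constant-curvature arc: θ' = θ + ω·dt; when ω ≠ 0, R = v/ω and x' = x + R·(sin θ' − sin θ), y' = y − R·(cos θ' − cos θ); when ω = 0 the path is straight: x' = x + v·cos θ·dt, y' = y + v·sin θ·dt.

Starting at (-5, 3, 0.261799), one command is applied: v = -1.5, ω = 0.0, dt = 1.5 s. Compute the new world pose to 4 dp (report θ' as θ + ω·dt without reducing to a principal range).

θ' = 0.2618 + 0.0·1.5 = 0.2618
ω = 0 → straight: x' = -5 + -1.5·cos(0.2618)·1.5 = -7.1733
y' = 3 + -1.5·sin(0.2618)·1.5 = 2.4177

(-7.1733, 2.4177, 0.2618)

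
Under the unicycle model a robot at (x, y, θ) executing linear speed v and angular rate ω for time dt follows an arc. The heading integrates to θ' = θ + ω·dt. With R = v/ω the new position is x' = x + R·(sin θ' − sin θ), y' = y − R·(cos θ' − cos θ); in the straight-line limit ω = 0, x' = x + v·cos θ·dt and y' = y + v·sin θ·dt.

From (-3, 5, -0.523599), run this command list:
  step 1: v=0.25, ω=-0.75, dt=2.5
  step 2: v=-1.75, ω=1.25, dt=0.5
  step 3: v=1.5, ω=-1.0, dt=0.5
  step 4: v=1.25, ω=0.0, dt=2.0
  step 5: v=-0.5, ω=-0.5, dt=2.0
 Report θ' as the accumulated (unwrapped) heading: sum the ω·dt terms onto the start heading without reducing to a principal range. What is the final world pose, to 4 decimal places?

step 1: θ'=-2.3986 (R=-0.3333) → pose (-2.9412, 4.4658, -2.3986)
step 2: θ'=-1.7736 (R=-1.4000) → pose (-2.5170, 5.2149, -1.7736)
step 3: θ'=-2.2736 (R=-1.5000) → pose (-2.8417, 4.5475, -2.2736)
step 4: θ'=-2.2736 (straight) → pose (-4.4576, 2.6399, -2.2736)
step 5: θ'=-3.2736 (R=1.0000) → pose (-3.5629, 2.9848, -3.2736)

(-3.5629, 2.9848, -3.2736)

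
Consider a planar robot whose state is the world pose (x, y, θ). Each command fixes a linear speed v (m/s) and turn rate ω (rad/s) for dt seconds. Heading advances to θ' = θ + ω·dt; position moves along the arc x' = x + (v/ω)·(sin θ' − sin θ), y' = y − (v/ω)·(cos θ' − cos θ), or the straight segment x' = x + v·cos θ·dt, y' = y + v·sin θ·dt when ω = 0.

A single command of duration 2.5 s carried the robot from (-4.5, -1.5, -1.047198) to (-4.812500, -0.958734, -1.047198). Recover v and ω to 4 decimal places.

v = -0.2500, ω = 0.0000

Δθ = -1.047198 − -1.047198 = 0.000000
ω = Δθ/dt = 0.000000/2.5 = 0.0000
ω = 0 → v = (Δx·cos θ + Δy·sin θ)/dt = -0.2500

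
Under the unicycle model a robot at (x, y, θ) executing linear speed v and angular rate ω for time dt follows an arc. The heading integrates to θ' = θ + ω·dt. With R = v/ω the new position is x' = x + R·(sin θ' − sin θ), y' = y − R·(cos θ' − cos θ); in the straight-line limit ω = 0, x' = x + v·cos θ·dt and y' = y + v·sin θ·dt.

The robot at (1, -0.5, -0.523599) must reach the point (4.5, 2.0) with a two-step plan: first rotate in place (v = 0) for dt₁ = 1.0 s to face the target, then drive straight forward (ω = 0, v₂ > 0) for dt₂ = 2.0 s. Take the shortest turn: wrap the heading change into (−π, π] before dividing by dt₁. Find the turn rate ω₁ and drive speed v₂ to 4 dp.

ω₁ = 1.1438, v₂ = 2.1506

heading to target = atan2(2−-0.5, 4.5−1) = 0.6202
Δθ = wrap(0.6202 − -0.5236) = 1.1438; ω₁ = Δθ/dt₁ = 1.1438
distance = √((4.5−1)² + (2−-0.5)²) = 4.3012; v₂ = distance/dt₂ = 2.1506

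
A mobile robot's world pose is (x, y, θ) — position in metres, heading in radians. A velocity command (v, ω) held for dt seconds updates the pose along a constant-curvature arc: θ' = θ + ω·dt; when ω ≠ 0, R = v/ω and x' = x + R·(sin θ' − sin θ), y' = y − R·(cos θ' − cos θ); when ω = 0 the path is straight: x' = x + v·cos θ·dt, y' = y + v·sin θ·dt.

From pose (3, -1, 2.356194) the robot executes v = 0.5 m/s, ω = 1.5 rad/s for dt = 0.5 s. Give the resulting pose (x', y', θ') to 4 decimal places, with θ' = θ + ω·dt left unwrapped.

(2.7761, -0.9026, 3.1062)

θ' = 2.3562 + 1.5·0.5 = 3.1062
R = v/ω = 0.5/1.5 = 0.3333
x' = 3 + 0.3333·(sin 3.1062 − sin 2.3562) = 2.7761
y' = -1 − 0.3333·(cos 3.1062 − cos 2.3562) = -0.9026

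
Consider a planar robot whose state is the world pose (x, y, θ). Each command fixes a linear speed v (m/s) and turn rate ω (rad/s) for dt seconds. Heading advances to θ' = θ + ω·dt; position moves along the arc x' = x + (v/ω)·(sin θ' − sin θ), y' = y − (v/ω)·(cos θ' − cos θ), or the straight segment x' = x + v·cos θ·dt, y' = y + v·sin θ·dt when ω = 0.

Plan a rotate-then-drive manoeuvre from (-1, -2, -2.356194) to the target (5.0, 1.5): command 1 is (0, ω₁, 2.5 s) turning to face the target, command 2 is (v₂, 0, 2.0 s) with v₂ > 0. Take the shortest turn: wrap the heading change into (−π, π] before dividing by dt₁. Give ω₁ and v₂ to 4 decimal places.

heading to target = atan2(1.5−-2, 5−-1) = 0.5281
Δθ = wrap(0.5281 − -2.3562) = 2.8843; ω₁ = Δθ/dt₁ = 1.1537
distance = √((5−-1)² + (1.5−-2)²) = 6.9462; v₂ = distance/dt₂ = 3.4731

ω₁ = 1.1537, v₂ = 3.4731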